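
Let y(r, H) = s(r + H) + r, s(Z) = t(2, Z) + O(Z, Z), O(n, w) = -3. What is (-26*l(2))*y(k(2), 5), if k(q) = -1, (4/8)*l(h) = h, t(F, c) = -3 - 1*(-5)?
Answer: 208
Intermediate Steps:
t(F, c) = 2 (t(F, c) = -3 + 5 = 2)
l(h) = 2*h
s(Z) = -1 (s(Z) = 2 - 3 = -1)
y(r, H) = -1 + r
(-26*l(2))*y(k(2), 5) = (-52*2)*(-1 - 1) = -26*4*(-2) = -104*(-2) = 208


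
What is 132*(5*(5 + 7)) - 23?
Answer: 7897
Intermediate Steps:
132*(5*(5 + 7)) - 23 = 132*(5*12) - 23 = 132*60 - 23 = 7920 - 23 = 7897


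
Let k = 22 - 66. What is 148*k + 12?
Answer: -6500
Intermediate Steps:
k = -44
148*k + 12 = 148*(-44) + 12 = -6512 + 12 = -6500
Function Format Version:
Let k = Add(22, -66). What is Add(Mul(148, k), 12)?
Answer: -6500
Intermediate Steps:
k = -44
Add(Mul(148, k), 12) = Add(Mul(148, -44), 12) = Add(-6512, 12) = -6500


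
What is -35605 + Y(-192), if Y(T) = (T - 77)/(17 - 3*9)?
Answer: -355781/10 ≈ -35578.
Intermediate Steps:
Y(T) = 77/10 - T/10 (Y(T) = (-77 + T)/(17 - 27) = (-77 + T)/(-10) = (-77 + T)*(-1/10) = 77/10 - T/10)
-35605 + Y(-192) = -35605 + (77/10 - 1/10*(-192)) = -35605 + (77/10 + 96/5) = -35605 + 269/10 = -355781/10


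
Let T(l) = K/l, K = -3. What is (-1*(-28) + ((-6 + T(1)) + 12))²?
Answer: 961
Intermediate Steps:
T(l) = -3/l
(-1*(-28) + ((-6 + T(1)) + 12))² = (-1*(-28) + ((-6 - 3/1) + 12))² = (28 + ((-6 - 3*1) + 12))² = (28 + ((-6 - 3) + 12))² = (28 + (-9 + 12))² = (28 + 3)² = 31² = 961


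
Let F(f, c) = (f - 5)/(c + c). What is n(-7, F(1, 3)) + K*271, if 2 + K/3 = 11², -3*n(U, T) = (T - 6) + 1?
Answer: 870740/9 ≈ 96749.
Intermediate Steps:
F(f, c) = (-5 + f)/(2*c) (F(f, c) = (-5 + f)/((2*c)) = (-5 + f)*(1/(2*c)) = (-5 + f)/(2*c))
n(U, T) = 5/3 - T/3 (n(U, T) = -((T - 6) + 1)/3 = -((-6 + T) + 1)/3 = -(-5 + T)/3 = 5/3 - T/3)
K = 357 (K = -6 + 3*11² = -6 + 3*121 = -6 + 363 = 357)
n(-7, F(1, 3)) + K*271 = (5/3 - (-5 + 1)/(6*3)) + 357*271 = (5/3 - (-4)/(6*3)) + 96747 = (5/3 - ⅓*(-⅔)) + 96747 = (5/3 + 2/9) + 96747 = 17/9 + 96747 = 870740/9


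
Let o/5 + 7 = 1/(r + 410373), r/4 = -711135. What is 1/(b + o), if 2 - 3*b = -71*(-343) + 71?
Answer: -2434167/19900938008 ≈ -0.00012231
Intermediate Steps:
r = -2844540 (r = 4*(-711135) = -2844540)
o = -85195850/2434167 (o = -35 + 5/(-2844540 + 410373) = -35 + 5/(-2434167) = -35 + 5*(-1/2434167) = -35 - 5/2434167 = -85195850/2434167 ≈ -35.000)
b = -24422/3 (b = 2/3 - (-71*(-343) + 71)/3 = 2/3 - (24353 + 71)/3 = 2/3 - 1/3*24424 = 2/3 - 24424/3 = -24422/3 ≈ -8140.7)
1/(b + o) = 1/(-24422/3 - 85195850/2434167) = 1/(-19900938008/2434167) = -2434167/19900938008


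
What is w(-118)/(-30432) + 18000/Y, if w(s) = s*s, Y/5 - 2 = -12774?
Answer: -17962033/24292344 ≈ -0.73941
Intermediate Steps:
Y = -63860 (Y = 10 + 5*(-12774) = 10 - 63870 = -63860)
w(s) = s²
w(-118)/(-30432) + 18000/Y = (-118)²/(-30432) + 18000/(-63860) = 13924*(-1/30432) + 18000*(-1/63860) = -3481/7608 - 900/3193 = -17962033/24292344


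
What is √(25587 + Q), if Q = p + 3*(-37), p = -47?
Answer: √25429 ≈ 159.46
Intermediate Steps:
Q = -158 (Q = -47 + 3*(-37) = -47 - 111 = -158)
√(25587 + Q) = √(25587 - 158) = √25429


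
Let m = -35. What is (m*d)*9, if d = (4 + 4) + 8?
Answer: -5040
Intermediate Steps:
d = 16 (d = 8 + 8 = 16)
(m*d)*9 = -35*16*9 = -560*9 = -5040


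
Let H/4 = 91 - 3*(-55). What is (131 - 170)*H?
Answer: -39936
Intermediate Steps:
H = 1024 (H = 4*(91 - 3*(-55)) = 4*(91 + 165) = 4*256 = 1024)
(131 - 170)*H = (131 - 170)*1024 = -39*1024 = -39936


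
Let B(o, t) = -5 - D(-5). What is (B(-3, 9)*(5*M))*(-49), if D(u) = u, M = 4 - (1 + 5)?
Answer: 0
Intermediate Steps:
M = -2 (M = 4 - 1*6 = 4 - 6 = -2)
B(o, t) = 0 (B(o, t) = -5 - 1*(-5) = -5 + 5 = 0)
(B(-3, 9)*(5*M))*(-49) = (0*(5*(-2)))*(-49) = (0*(-10))*(-49) = 0*(-49) = 0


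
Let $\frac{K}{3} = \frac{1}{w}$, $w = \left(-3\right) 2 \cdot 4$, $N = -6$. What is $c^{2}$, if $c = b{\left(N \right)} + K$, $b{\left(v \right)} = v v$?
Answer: $\frac{82369}{64} \approx 1287.0$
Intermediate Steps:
$b{\left(v \right)} = v^{2}$
$w = -24$ ($w = \left(-6\right) 4 = -24$)
$K = - \frac{1}{8}$ ($K = \frac{3}{-24} = 3 \left(- \frac{1}{24}\right) = - \frac{1}{8} \approx -0.125$)
$c = \frac{287}{8}$ ($c = \left(-6\right)^{2} - \frac{1}{8} = 36 - \frac{1}{8} = \frac{287}{8} \approx 35.875$)
$c^{2} = \left(\frac{287}{8}\right)^{2} = \frac{82369}{64}$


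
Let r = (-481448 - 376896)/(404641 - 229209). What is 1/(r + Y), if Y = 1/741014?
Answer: -16249696006/79505593173 ≈ -0.20438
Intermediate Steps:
r = -107293/21929 (r = -858344/175432 = -858344*1/175432 = -107293/21929 ≈ -4.8927)
Y = 1/741014 ≈ 1.3495e-6
1/(r + Y) = 1/(-107293/21929 + 1/741014) = 1/(-79505593173/16249696006) = -16249696006/79505593173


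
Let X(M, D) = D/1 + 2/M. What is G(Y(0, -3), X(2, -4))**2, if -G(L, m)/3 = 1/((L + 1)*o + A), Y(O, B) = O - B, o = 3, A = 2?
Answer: 9/196 ≈ 0.045918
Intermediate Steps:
X(M, D) = D + 2/M (X(M, D) = D*1 + 2/M = D + 2/M)
G(L, m) = -3/(5 + 3*L) (G(L, m) = -3/((L + 1)*3 + 2) = -3/((1 + L)*3 + 2) = -3/((3 + 3*L) + 2) = -3/(5 + 3*L))
G(Y(0, -3), X(2, -4))**2 = (-3/(5 + 3*(0 - 1*(-3))))**2 = (-3/(5 + 3*(0 + 3)))**2 = (-3/(5 + 3*3))**2 = (-3/(5 + 9))**2 = (-3/14)**2 = 9/196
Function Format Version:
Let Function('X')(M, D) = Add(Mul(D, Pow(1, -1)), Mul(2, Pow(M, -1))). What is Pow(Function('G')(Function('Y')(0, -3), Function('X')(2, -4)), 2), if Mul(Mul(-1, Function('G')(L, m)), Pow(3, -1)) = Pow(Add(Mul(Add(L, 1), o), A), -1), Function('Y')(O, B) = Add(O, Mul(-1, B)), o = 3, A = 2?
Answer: Rational(9, 196) ≈ 0.045918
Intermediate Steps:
Function('X')(M, D) = Add(D, Mul(2, Pow(M, -1))) (Function('X')(M, D) = Add(Mul(D, 1), Mul(2, Pow(M, -1))) = Add(D, Mul(2, Pow(M, -1))))
Function('G')(L, m) = Mul(-3, Pow(Add(5, Mul(3, L)), -1)) (Function('G')(L, m) = Mul(-3, Pow(Add(Mul(Add(L, 1), 3), 2), -1)) = Mul(-3, Pow(Add(Mul(Add(1, L), 3), 2), -1)) = Mul(-3, Pow(Add(Add(3, Mul(3, L)), 2), -1)) = Mul(-3, Pow(Add(5, Mul(3, L)), -1)))
Pow(Function('G')(Function('Y')(0, -3), Function('X')(2, -4)), 2) = Pow(Mul(-3, Pow(Add(5, Mul(3, Add(0, Mul(-1, -3)))), -1)), 2) = Pow(Mul(-3, Pow(Add(5, Mul(3, Add(0, 3))), -1)), 2) = Pow(Mul(-3, Pow(Add(5, Mul(3, 3)), -1)), 2) = Pow(Mul(-3, Pow(Add(5, 9), -1)), 2) = Pow(Mul(-3, Pow(14, -1)), 2) = Pow(Mul(-3, Rational(1, 14)), 2) = Pow(Rational(-3, 14), 2) = Rational(9, 196)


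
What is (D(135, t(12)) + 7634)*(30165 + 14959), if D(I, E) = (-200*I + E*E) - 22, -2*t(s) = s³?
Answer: 32810021392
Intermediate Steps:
t(s) = -s³/2
D(I, E) = -22 + E² - 200*I (D(I, E) = (-200*I + E²) - 22 = (E² - 200*I) - 22 = -22 + E² - 200*I)
(D(135, t(12)) + 7634)*(30165 + 14959) = ((-22 + (-½*12³)² - 200*135) + 7634)*(30165 + 14959) = ((-22 + (-½*1728)² - 27000) + 7634)*45124 = ((-22 + (-864)² - 27000) + 7634)*45124 = ((-22 + 746496 - 27000) + 7634)*45124 = (719474 + 7634)*45124 = 727108*45124 = 32810021392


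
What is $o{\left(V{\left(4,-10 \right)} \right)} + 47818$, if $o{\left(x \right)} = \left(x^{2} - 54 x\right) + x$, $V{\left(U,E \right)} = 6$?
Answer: $47536$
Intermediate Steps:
$o{\left(x \right)} = x^{2} - 53 x$
$o{\left(V{\left(4,-10 \right)} \right)} + 47818 = 6 \left(-53 + 6\right) + 47818 = 6 \left(-47\right) + 47818 = -282 + 47818 = 47536$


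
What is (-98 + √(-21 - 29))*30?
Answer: -2940 + 150*I*√2 ≈ -2940.0 + 212.13*I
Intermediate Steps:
(-98 + √(-21 - 29))*30 = (-98 + √(-50))*30 = (-98 + 5*I*√2)*30 = -2940 + 150*I*√2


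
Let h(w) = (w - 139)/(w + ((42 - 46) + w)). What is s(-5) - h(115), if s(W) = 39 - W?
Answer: 4984/113 ≈ 44.106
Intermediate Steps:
h(w) = (-139 + w)/(-4 + 2*w) (h(w) = (-139 + w)/(w + (-4 + w)) = (-139 + w)/(-4 + 2*w))
s(-5) - h(115) = (39 - 1*(-5)) - (-139 + 115)/(2*(-2 + 115)) = (39 + 5) - (-24)/(2*113) = 44 - (-24)/(2*113) = 44 - 1*(-12/113) = 44 + 12/113 = 4984/113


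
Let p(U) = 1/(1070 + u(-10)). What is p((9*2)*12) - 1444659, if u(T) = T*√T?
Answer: -165543474703/114590 + I*√10/114590 ≈ -1.4447e+6 + 2.7596e-5*I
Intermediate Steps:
u(T) = T^(3/2)
p(U) = 1/(1070 - 10*I*√10) (p(U) = 1/(1070 + (-10)^(3/2)) = 1/(1070 - 10*I*√10))
p((9*2)*12) - 1444659 = (107/114590 + I*√10/114590) - 1444659 = -165543474703/114590 + I*√10/114590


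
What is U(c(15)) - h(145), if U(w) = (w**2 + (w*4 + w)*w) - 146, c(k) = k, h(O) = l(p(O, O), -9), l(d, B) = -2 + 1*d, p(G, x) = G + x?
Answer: 916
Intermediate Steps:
l(d, B) = -2 + d
h(O) = -2 + 2*O (h(O) = -2 + (O + O) = -2 + 2*O)
U(w) = -146 + 6*w**2 (U(w) = (w**2 + (4*w + w)*w) - 146 = (w**2 + (5*w)*w) - 146 = (w**2 + 5*w**2) - 146 = 6*w**2 - 146 = -146 + 6*w**2)
U(c(15)) - h(145) = (-146 + 6*15**2) - (-2 + 2*145) = (-146 + 6*225) - (-2 + 290) = (-146 + 1350) - 1*288 = 1204 - 288 = 916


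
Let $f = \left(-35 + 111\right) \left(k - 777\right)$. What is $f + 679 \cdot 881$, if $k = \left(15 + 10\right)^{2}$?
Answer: $586647$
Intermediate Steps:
$k = 625$ ($k = 25^{2} = 625$)
$f = -11552$ ($f = \left(-35 + 111\right) \left(625 - 777\right) = 76 \left(-152\right) = -11552$)
$f + 679 \cdot 881 = -11552 + 679 \cdot 881 = -11552 + 598199 = 586647$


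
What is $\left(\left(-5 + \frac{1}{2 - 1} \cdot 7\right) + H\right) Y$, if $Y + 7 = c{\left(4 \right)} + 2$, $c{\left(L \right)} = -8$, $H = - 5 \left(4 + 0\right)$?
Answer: $234$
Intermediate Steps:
$H = -20$ ($H = \left(-5\right) 4 = -20$)
$Y = -13$ ($Y = -7 + \left(-8 + 2\right) = -7 - 6 = -13$)
$\left(\left(-5 + \frac{1}{2 - 1} \cdot 7\right) + H\right) Y = \left(\left(-5 + \frac{1}{2 - 1} \cdot 7\right) - 20\right) \left(-13\right) = \left(\left(-5 + 1^{-1} \cdot 7\right) - 20\right) \left(-13\right) = \left(\left(-5 + 1 \cdot 7\right) - 20\right) \left(-13\right) = \left(\left(-5 + 7\right) - 20\right) \left(-13\right) = \left(2 - 20\right) \left(-13\right) = \left(-18\right) \left(-13\right) = 234$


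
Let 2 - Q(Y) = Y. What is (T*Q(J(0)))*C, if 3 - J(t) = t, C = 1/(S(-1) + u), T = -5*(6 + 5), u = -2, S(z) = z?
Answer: -55/3 ≈ -18.333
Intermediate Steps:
T = -55 (T = -5*11 = -55)
C = -⅓ (C = 1/(-1 - 2) = 1/(-3) = -⅓ ≈ -0.33333)
J(t) = 3 - t
Q(Y) = 2 - Y
(T*Q(J(0)))*C = -55*(2 - (3 - 1*0))*(-⅓) = -55*(2 - (3 + 0))*(-⅓) = -55*(2 - 1*3)*(-⅓) = -55*(2 - 3)*(-⅓) = -55*(-1)*(-⅓) = 55*(-⅓) = -55/3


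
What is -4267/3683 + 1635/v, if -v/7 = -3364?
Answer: -3257159/2990596 ≈ -1.0891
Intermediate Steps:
v = 23548 (v = -7*(-3364) = 23548)
-4267/3683 + 1635/v = -4267/3683 + 1635/23548 = -3257159/2990596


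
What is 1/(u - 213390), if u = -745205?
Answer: -1/958595 ≈ -1.0432e-6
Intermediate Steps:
1/(u - 213390) = 1/(-745205 - 213390) = 1/(-958595) = -1/958595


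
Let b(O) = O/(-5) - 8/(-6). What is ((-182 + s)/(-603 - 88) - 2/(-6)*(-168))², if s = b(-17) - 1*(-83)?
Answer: 335271108676/107433225 ≈ 3120.7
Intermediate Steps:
b(O) = 4/3 - O/5 (b(O) = O*(-⅕) - 8*(-⅙) = -O/5 + 4/3 = 4/3 - O/5)
s = 1316/15 (s = (4/3 - ⅕*(-17)) - 1*(-83) = (4/3 + 17/5) + 83 = 71/15 + 83 = 1316/15 ≈ 87.733)
((-182 + s)/(-603 - 88) - 2/(-6)*(-168))² = ((-182 + 1316/15)/(-603 - 88) - 2/(-6)*(-168))² = (-1414/15/(-691) - 2*(-⅙)*(-168))² = (-1414/15*(-1/691) + (⅓)*(-168))² = (1414/10365 - 56)² = (-579026/10365)² = 335271108676/107433225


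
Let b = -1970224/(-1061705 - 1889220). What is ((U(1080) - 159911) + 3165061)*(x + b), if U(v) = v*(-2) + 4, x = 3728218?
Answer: 33038020086475590756/2950925 ≈ 1.1196e+13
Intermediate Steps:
U(v) = 4 - 2*v (U(v) = -2*v + 4 = 4 - 2*v)
b = 1970224/2950925 (b = -1970224/(-2950925) = -1970224*(-1/2950925) = 1970224/2950925 ≈ 0.66766)
((U(1080) - 159911) + 3165061)*(x + b) = (((4 - 2*1080) - 159911) + 3165061)*(3728218 + 1970224/2950925) = (((4 - 2160) - 159911) + 3165061)*(11001693671874/2950925) = ((-2156 - 159911) + 3165061)*(11001693671874/2950925) = (-162067 + 3165061)*(11001693671874/2950925) = 3002994*(11001693671874/2950925) = 33038020086475590756/2950925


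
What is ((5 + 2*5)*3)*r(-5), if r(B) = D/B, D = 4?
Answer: -36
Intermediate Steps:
r(B) = 4/B
((5 + 2*5)*3)*r(-5) = ((5 + 2*5)*3)*(4/(-5)) = ((5 + 10)*3)*(4*(-⅕)) = (15*3)*(-⅘) = 45*(-⅘) = -36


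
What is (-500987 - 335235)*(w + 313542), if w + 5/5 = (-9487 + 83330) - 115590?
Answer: -227280122268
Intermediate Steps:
w = -41748 (w = -1 + ((-9487 + 83330) - 115590) = -1 + (73843 - 115590) = -1 - 41747 = -41748)
(-500987 - 335235)*(w + 313542) = (-500987 - 335235)*(-41748 + 313542) = -836222*271794 = -227280122268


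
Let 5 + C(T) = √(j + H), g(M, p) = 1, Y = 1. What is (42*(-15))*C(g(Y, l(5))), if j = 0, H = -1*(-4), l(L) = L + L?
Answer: 1890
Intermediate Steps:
l(L) = 2*L
H = 4
C(T) = -3 (C(T) = -5 + √(0 + 4) = -5 + √4 = -5 + 2 = -3)
(42*(-15))*C(g(Y, l(5))) = (42*(-15))*(-3) = -630*(-3) = 1890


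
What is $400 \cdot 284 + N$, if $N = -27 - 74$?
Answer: $113499$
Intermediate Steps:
$N = -101$ ($N = -27 - 74 = -101$)
$400 \cdot 284 + N = 400 \cdot 284 - 101 = 113600 - 101 = 113499$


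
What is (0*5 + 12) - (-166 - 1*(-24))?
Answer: 154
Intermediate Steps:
(0*5 + 12) - (-166 - 1*(-24)) = (0 + 12) - (-166 + 24) = 12 - 1*(-142) = 12 + 142 = 154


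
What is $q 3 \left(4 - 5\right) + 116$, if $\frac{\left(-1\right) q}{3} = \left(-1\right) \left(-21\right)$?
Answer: $305$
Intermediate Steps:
$q = -63$ ($q = - 3 \left(\left(-1\right) \left(-21\right)\right) = \left(-3\right) 21 = -63$)
$q 3 \left(4 - 5\right) + 116 = - 63 \cdot 3 \left(4 - 5\right) + 116 = - 63 \cdot 3 \left(-1\right) + 116 = \left(-63\right) \left(-3\right) + 116 = 189 + 116 = 305$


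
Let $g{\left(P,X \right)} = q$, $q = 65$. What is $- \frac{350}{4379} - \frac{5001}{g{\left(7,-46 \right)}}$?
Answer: $- \frac{21922129}{284635} \approx -77.018$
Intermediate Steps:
$g{\left(P,X \right)} = 65$
$- \frac{350}{4379} - \frac{5001}{g{\left(7,-46 \right)}} = - \frac{350}{4379} - \frac{5001}{65} = - \frac{21922129}{284635}$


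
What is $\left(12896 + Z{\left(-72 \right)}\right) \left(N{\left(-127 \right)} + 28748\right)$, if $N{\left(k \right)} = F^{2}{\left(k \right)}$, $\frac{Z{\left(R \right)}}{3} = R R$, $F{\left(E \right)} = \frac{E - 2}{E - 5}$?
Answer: $\frac{98959883106}{121} \approx 8.1785 \cdot 10^{8}$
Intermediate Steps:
$F{\left(E \right)} = \frac{-2 + E}{-5 + E}$
$Z{\left(R \right)} = 3 R^{2}$ ($Z{\left(R \right)} = 3 R R = 3 R^{2}$)
$N{\left(k \right)} = \frac{\left(-2 + k\right)^{2}}{\left(-5 + k\right)^{2}}$ ($N{\left(k \right)} = \left(\frac{-2 + k}{-5 + k}\right)^{2} = \frac{\left(-2 + k\right)^{2}}{\left(-5 + k\right)^{2}}$)
$\left(12896 + Z{\left(-72 \right)}\right) \left(N{\left(-127 \right)} + 28748\right) = \left(12896 + 3 \left(-72\right)^{2}\right) \left(\frac{\left(-2 - 127\right)^{2}}{\left(-5 - 127\right)^{2}} + 28748\right) = \left(12896 + 3 \cdot 5184\right) \left(\frac{\left(-129\right)^{2}}{17424} + 28748\right) = \left(12896 + 15552\right) \left(\frac{1}{17424} \cdot 16641 + 28748\right) = 28448 \left(\frac{1849}{1936} + 28748\right) = 28448 \cdot \frac{55657977}{1936} = \frac{98959883106}{121}$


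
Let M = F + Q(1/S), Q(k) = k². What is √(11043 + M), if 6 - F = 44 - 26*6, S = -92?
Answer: √94466705/92 ≈ 105.65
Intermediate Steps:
F = 118 (F = 6 - (44 - 26*6) = 6 - (44 - 156) = 6 - 1*(-112) = 6 + 112 = 118)
M = 998753/8464 (M = 118 + (1/(-92))² = 118 + (-1/92)² = 118 + 1/8464 = 998753/8464 ≈ 118.00)
√(11043 + M) = √(11043 + 998753/8464) = √(94466705/8464) = √94466705/92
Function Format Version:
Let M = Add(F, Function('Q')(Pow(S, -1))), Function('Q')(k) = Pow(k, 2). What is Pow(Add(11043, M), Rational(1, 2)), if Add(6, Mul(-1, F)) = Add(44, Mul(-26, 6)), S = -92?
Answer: Mul(Rational(1, 92), Pow(94466705, Rational(1, 2))) ≈ 105.65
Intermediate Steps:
F = 118 (F = Add(6, Mul(-1, Add(44, Mul(-26, 6)))) = Add(6, Mul(-1, Add(44, -156))) = Add(6, Mul(-1, -112)) = Add(6, 112) = 118)
M = Rational(998753, 8464) (M = Add(118, Pow(Pow(-92, -1), 2)) = Add(118, Pow(Rational(-1, 92), 2)) = Add(118, Rational(1, 8464)) = Rational(998753, 8464) ≈ 118.00)
Pow(Add(11043, M), Rational(1, 2)) = Pow(Add(11043, Rational(998753, 8464)), Rational(1, 2)) = Pow(Rational(94466705, 8464), Rational(1, 2)) = Mul(Rational(1, 92), Pow(94466705, Rational(1, 2)))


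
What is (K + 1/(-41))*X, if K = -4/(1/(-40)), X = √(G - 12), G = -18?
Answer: 6559*I*√30/41 ≈ 876.22*I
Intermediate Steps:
X = I*√30 (X = √(-18 - 12) = √(-30) = I*√30 ≈ 5.4772*I)
K = 160 (K = -4/(-1/40) = -4*(-40) = 160)
(K + 1/(-41))*X = (160 + 1/(-41))*(I*√30) = (160 - 1/41)*(I*√30) = 6559*(I*√30)/41 = 6559*I*√30/41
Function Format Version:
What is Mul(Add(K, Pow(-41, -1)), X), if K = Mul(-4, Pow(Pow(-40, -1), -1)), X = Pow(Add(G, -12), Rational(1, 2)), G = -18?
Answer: Mul(Rational(6559, 41), I, Pow(30, Rational(1, 2))) ≈ Mul(876.22, I)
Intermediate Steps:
X = Mul(I, Pow(30, Rational(1, 2))) (X = Pow(Add(-18, -12), Rational(1, 2)) = Pow(-30, Rational(1, 2)) = Mul(I, Pow(30, Rational(1, 2))) ≈ Mul(5.4772, I))
K = 160 (K = Mul(-4, Pow(Rational(-1, 40), -1)) = Mul(-4, -40) = 160)
Mul(Add(K, Pow(-41, -1)), X) = Mul(Add(160, Pow(-41, -1)), Mul(I, Pow(30, Rational(1, 2)))) = Mul(Add(160, Rational(-1, 41)), Mul(I, Pow(30, Rational(1, 2)))) = Mul(Rational(6559, 41), Mul(I, Pow(30, Rational(1, 2)))) = Mul(Rational(6559, 41), I, Pow(30, Rational(1, 2)))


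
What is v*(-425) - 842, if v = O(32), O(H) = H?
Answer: -14442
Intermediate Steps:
v = 32
v*(-425) - 842 = 32*(-425) - 842 = -13600 - 842 = -14442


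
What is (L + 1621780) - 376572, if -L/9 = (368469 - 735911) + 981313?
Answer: -4279631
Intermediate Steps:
L = -5524839 (L = -9*((368469 - 735911) + 981313) = -9*(-367442 + 981313) = -9*613871 = -5524839)
(L + 1621780) - 376572 = (-5524839 + 1621780) - 376572 = -3903059 - 376572 = -4279631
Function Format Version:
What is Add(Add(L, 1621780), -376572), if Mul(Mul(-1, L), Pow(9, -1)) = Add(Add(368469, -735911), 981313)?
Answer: -4279631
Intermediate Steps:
L = -5524839 (L = Mul(-9, Add(Add(368469, -735911), 981313)) = Mul(-9, Add(-367442, 981313)) = Mul(-9, 613871) = -5524839)
Add(Add(L, 1621780), -376572) = Add(Add(-5524839, 1621780), -376572) = Add(-3903059, -376572) = -4279631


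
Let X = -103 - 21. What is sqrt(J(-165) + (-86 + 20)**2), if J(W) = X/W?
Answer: 4*sqrt(7413285)/165 ≈ 66.006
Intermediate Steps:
X = -124
J(W) = -124/W
sqrt(J(-165) + (-86 + 20)**2) = sqrt(-124/(-165) + (-86 + 20)**2) = sqrt(-124*(-1/165) + (-66)**2) = sqrt(124/165 + 4356) = sqrt(718864/165) = 4*sqrt(7413285)/165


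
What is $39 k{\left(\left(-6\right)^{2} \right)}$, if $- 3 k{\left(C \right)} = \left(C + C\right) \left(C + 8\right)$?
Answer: $-41184$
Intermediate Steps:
$k{\left(C \right)} = - \frac{2 C \left(8 + C\right)}{3}$ ($k{\left(C \right)} = - \frac{\left(C + C\right) \left(C + 8\right)}{3} = - \frac{2 C \left(8 + C\right)}{3}$)
$39 k{\left(\left(-6\right)^{2} \right)} = 39 \left(- \frac{2 \left(-6\right)^{2} \left(8 + \left(-6\right)^{2}\right)}{3}\right) = 39 \left(\left(- \frac{2}{3}\right) 36 \left(8 + 36\right)\right) = 39 \left(\left(- \frac{2}{3}\right) 36 \cdot 44\right) = 39 \left(-1056\right) = -41184$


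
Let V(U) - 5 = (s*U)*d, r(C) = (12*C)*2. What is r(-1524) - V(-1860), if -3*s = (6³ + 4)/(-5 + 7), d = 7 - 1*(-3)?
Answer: -718581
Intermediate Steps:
d = 10 (d = 7 + 3 = 10)
s = -110/3 (s = -(6³ + 4)/(3*(-5 + 7)) = -(216 + 4)/(3*2) = -220/(3*2) = -⅓*110 = -110/3 ≈ -36.667)
r(C) = 24*C
V(U) = 5 - 1100*U/3 (V(U) = 5 - 110*U/3*10 = 5 - 1100*U/3)
r(-1524) - V(-1860) = 24*(-1524) - (5 - 1100/3*(-1860)) = -36576 - (5 + 682000) = -36576 - 1*682005 = -36576 - 682005 = -718581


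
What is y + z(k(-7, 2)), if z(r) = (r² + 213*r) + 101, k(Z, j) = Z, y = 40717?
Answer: 39376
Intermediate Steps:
z(r) = 101 + r² + 213*r
y + z(k(-7, 2)) = 40717 + (101 + (-7)² + 213*(-7)) = 40717 + (101 + 49 - 1491) = 40717 - 1341 = 39376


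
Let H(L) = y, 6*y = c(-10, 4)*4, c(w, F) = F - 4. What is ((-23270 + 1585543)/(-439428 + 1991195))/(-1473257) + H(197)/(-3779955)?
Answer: -1562273/2286151595119 ≈ -6.8336e-7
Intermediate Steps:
c(w, F) = -4 + F
y = 0 (y = ((-4 + 4)*4)/6 = (0*4)/6 = (⅙)*0 = 0)
H(L) = 0
((-23270 + 1585543)/(-439428 + 1991195))/(-1473257) + H(197)/(-3779955) = ((-23270 + 1585543)/(-439428 + 1991195))/(-1473257) + 0/(-3779955) = (1562273/1551767)*(-1/1473257) + 0*(-1/3779955) = (1562273*(1/1551767))*(-1/1473257) + 0 = (1562273/1551767)*(-1/1473257) + 0 = -1562273/2286151595119 + 0 = -1562273/2286151595119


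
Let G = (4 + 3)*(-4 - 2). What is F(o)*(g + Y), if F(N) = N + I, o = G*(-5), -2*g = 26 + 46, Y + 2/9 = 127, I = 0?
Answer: 57190/3 ≈ 19063.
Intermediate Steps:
G = -42 (G = 7*(-6) = -42)
Y = 1141/9 (Y = -2/9 + 127 = 1141/9 ≈ 126.78)
g = -36 (g = -(26 + 46)/2 = -1/2*72 = -36)
o = 210 (o = -42*(-5) = 210)
F(N) = N (F(N) = N + 0 = N)
F(o)*(g + Y) = 210*(-36 + 1141/9) = 210*(817/9) = 57190/3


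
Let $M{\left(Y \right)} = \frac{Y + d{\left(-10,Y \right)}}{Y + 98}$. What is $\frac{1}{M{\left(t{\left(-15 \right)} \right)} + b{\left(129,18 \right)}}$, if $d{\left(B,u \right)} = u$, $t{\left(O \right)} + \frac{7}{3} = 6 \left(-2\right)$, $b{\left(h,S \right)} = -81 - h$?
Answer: $- \frac{251}{52796} \approx -0.0047541$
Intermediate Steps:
$t{\left(O \right)} = - \frac{43}{3}$ ($t{\left(O \right)} = - \frac{7}{3} + 6 \left(-2\right) = - \frac{7}{3} - 12 = - \frac{43}{3}$)
$M{\left(Y \right)} = \frac{2 Y}{98 + Y}$ ($M{\left(Y \right)} = \frac{Y + Y}{Y + 98} = \frac{2 Y}{98 + Y}$)
$\frac{1}{M{\left(t{\left(-15 \right)} \right)} + b{\left(129,18 \right)}} = \frac{1}{2 \left(- \frac{43}{3}\right) \frac{1}{98 - \frac{43}{3}} - 210} = \frac{1}{2 \left(- \frac{43}{3}\right) \frac{1}{\frac{251}{3}} - 210} = \frac{1}{2 \left(- \frac{43}{3}\right) \frac{3}{251} - 210} = \frac{1}{- \frac{86}{251} - 210} = \frac{1}{- \frac{52796}{251}} = - \frac{251}{52796}$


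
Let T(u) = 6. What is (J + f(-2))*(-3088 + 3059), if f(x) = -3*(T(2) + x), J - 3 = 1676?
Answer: -48343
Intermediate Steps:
J = 1679 (J = 3 + 1676 = 1679)
f(x) = -18 - 3*x (f(x) = -3*(6 + x) = -18 - 3*x)
(J + f(-2))*(-3088 + 3059) = (1679 + (-18 - 3*(-2)))*(-3088 + 3059) = (1679 + (-18 + 6))*(-29) = (1679 - 12)*(-29) = 1667*(-29) = -48343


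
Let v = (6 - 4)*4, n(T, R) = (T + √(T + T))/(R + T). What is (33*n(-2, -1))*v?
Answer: 176 - 176*I ≈ 176.0 - 176.0*I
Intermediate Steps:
n(T, R) = (T + √2*√T)/(R + T) (n(T, R) = (T + √(2*T))/(R + T) = (T + √2*√T)/(R + T))
v = 8 (v = 2*4 = 8)
(33*n(-2, -1))*v = (33*((-2 + √2*√(-2))/(-1 - 2)))*8 = (33*((-2 + √2*(I*√2))/(-3)))*8 = (33*(-(-2 + 2*I)/3))*8 = (33*(⅔ - 2*I/3))*8 = (22 - 22*I)*8 = 176 - 176*I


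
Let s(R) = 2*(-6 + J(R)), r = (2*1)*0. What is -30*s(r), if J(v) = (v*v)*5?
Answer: 360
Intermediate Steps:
r = 0 (r = 2*0 = 0)
J(v) = 5*v² (J(v) = v²*5 = 5*v²)
s(R) = -12 + 10*R² (s(R) = 2*(-6 + 5*R²) = -12 + 10*R²)
-30*s(r) = -30*(-12 + 10*0²) = -30*(-12 + 10*0) = -30*(-12 + 0) = -30*(-12) = 360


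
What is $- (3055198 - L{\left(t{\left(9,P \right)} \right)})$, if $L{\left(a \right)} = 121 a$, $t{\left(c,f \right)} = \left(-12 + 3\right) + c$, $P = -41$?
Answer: $-3055198$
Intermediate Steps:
$t{\left(c,f \right)} = -9 + c$
$- (3055198 - L{\left(t{\left(9,P \right)} \right)}) = - (3055198 - 121 \left(-9 + 9\right)) = - (3055198 - 121 \cdot 0) = - (3055198 - 0) = - (3055198 + 0) = \left(-1\right) 3055198 = -3055198$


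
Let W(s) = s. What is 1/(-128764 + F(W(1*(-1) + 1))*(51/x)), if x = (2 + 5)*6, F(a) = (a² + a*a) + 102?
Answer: -7/900481 ≈ -7.7736e-6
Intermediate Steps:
F(a) = 102 + 2*a² (F(a) = (a² + a²) + 102 = 2*a² + 102 = 102 + 2*a²)
x = 42 (x = 7*6 = 42)
1/(-128764 + F(W(1*(-1) + 1))*(51/x)) = 1/(-128764 + (102 + 2*(1*(-1) + 1)²)*(51/42)) = 1/(-128764 + (102 + 2*(-1 + 1)²)*(51*(1/42))) = 1/(-128764 + (102 + 2*0²)*(17/14)) = 1/(-128764 + (102 + 2*0)*(17/14)) = 1/(-128764 + (102 + 0)*(17/14)) = 1/(-128764 + 102*(17/14)) = 1/(-128764 + 867/7) = 1/(-900481/7) = -7/900481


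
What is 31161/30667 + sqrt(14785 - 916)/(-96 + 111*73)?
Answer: 2397/2359 + sqrt(1541)/2669 ≈ 1.0308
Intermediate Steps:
31161/30667 + sqrt(14785 - 916)/(-96 + 111*73) = 31161*(1/30667) + sqrt(13869)/(-96 + 8103) = 2397/2359 + (3*sqrt(1541))/8007 = 2397/2359 + (3*sqrt(1541))*(1/8007) = 2397/2359 + sqrt(1541)/2669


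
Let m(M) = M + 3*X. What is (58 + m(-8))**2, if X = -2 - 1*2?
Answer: 1444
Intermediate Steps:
X = -4 (X = -2 - 2 = -4)
m(M) = -12 + M (m(M) = M + 3*(-4) = M - 12 = -12 + M)
(58 + m(-8))**2 = (58 + (-12 - 8))**2 = (58 - 20)**2 = 38**2 = 1444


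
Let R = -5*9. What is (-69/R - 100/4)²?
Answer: 123904/225 ≈ 550.68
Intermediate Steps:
R = -45
(-69/R - 100/4)² = (-69/(-45) - 100/4)² = (-69*(-1/45) - 100*¼)² = (23/15 - 25)² = (-352/15)² = 123904/225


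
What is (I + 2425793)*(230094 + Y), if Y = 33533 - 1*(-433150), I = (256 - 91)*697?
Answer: 1770369608046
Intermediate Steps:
I = 115005 (I = 165*697 = 115005)
Y = 466683 (Y = 33533 + 433150 = 466683)
(I + 2425793)*(230094 + Y) = (115005 + 2425793)*(230094 + 466683) = 2540798*696777 = 1770369608046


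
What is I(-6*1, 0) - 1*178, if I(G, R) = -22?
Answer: -200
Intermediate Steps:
I(-6*1, 0) - 1*178 = -22 - 1*178 = -22 - 178 = -200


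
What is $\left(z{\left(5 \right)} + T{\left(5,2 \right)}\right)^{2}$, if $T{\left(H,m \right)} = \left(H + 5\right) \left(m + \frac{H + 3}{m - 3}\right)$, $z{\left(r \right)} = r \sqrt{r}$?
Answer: $3725 - 600 \sqrt{5} \approx 2383.4$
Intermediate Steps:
$z{\left(r \right)} = r^{\frac{3}{2}}$
$T{\left(H,m \right)} = \left(5 + H\right) \left(m + \frac{3 + H}{-3 + m}\right)$
$\left(z{\left(5 \right)} + T{\left(5,2 \right)}\right)^{2} = \left(5^{\frac{3}{2}} + \frac{15 + 5^{2} - 30 + 5 \cdot 2^{2} + 8 \cdot 5 + 5 \cdot 2^{2} - 15 \cdot 2}{-3 + 2}\right)^{2} = \left(5 \sqrt{5} + \frac{15 + 25 - 30 + 5 \cdot 4 + 40 + 5 \cdot 4 - 30}{-1}\right)^{2} = \left(5 \sqrt{5} - \left(15 + 25 - 30 + 20 + 40 + 20 - 30\right)\right)^{2} = \left(5 \sqrt{5} - 60\right)^{2} = \left(-60 + 5 \sqrt{5}\right)^{2}$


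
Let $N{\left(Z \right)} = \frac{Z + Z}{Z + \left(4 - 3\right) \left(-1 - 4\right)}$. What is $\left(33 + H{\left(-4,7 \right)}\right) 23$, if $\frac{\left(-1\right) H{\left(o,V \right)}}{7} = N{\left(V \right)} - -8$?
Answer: $-1656$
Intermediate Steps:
$N{\left(Z \right)} = \frac{2 Z}{-5 + Z}$ ($N{\left(Z \right)} = \frac{2 Z}{Z + 1 \left(-5\right)} = \frac{2 Z}{Z - 5} = \frac{2 Z}{-5 + Z}$)
$H{\left(o,V \right)} = -56 - \frac{14 V}{-5 + V}$ ($H{\left(o,V \right)} = - 7 \left(\frac{2 V}{-5 + V} - -8\right) = - 7 \left(\frac{2 V}{-5 + V} + 8\right) = - 7 \left(8 + \frac{2 V}{-5 + V}\right) = -56 - \frac{14 V}{-5 + V}$)
$\left(33 + H{\left(-4,7 \right)}\right) 23 = \left(33 + \frac{70 \left(4 - 7\right)}{-5 + 7}\right) 23 = \left(33 + \frac{70 \left(4 - 7\right)}{2}\right) 23 = \left(33 + 70 \cdot \frac{1}{2} \left(-3\right)\right) 23 = \left(33 - 105\right) 23 = \left(-72\right) 23 = -1656$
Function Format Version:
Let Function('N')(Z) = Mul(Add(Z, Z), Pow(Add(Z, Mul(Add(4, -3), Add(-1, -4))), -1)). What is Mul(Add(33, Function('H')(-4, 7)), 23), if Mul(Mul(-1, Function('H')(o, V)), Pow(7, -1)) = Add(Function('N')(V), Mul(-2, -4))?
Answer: -1656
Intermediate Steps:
Function('N')(Z) = Mul(2, Z, Pow(Add(-5, Z), -1)) (Function('N')(Z) = Mul(Mul(2, Z), Pow(Add(Z, Mul(1, -5)), -1)) = Mul(Mul(2, Z), Pow(Add(Z, -5), -1)) = Mul(Mul(2, Z), Pow(Add(-5, Z), -1)) = Mul(2, Z, Pow(Add(-5, Z), -1)))
Function('H')(o, V) = Add(-56, Mul(-14, V, Pow(Add(-5, V), -1))) (Function('H')(o, V) = Mul(-7, Add(Mul(2, V, Pow(Add(-5, V), -1)), Mul(-2, -4))) = Mul(-7, Add(Mul(2, V, Pow(Add(-5, V), -1)), 8)) = Mul(-7, Add(8, Mul(2, V, Pow(Add(-5, V), -1)))) = Add(-56, Mul(-14, V, Pow(Add(-5, V), -1))))
Mul(Add(33, Function('H')(-4, 7)), 23) = Mul(Add(33, Mul(70, Pow(Add(-5, 7), -1), Add(4, Mul(-1, 7)))), 23) = Mul(Add(33, Mul(70, Pow(2, -1), Add(4, -7))), 23) = Mul(Add(33, Mul(70, Rational(1, 2), -3)), 23) = Mul(Add(33, -105), 23) = Mul(-72, 23) = -1656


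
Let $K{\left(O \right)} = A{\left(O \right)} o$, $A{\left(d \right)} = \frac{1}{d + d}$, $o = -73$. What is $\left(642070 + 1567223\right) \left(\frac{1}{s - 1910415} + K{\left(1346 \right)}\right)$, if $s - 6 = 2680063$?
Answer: $- \frac{62061304895325}{1035954284} \approx -59907.0$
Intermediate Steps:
$s = 2680069$ ($s = 6 + 2680063 = 2680069$)
$A{\left(d \right)} = \frac{1}{2 d}$
$K{\left(O \right)} = - \frac{73}{2 O}$ ($K{\left(O \right)} = \frac{1}{2 O} \left(-73\right) = - \frac{73}{2 O}$)
$\left(642070 + 1567223\right) \left(\frac{1}{s - 1910415} + K{\left(1346 \right)}\right) = \left(642070 + 1567223\right) \left(\frac{1}{2680069 - 1910415} - \frac{73}{2 \cdot 1346}\right) = 2209293 \left(\frac{1}{769654} - \frac{73}{2692}\right) = 2209293 \left(- \frac{28091025}{1035954284}\right) = - \frac{62061304895325}{1035954284}$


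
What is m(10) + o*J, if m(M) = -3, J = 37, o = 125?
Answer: 4622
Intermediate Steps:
m(10) + o*J = -3 + 125*37 = -3 + 4625 = 4622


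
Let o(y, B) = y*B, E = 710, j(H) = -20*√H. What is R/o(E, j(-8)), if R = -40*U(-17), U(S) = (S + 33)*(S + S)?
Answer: 136*I*√2/355 ≈ 0.54178*I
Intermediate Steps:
U(S) = 2*S*(33 + S) (U(S) = (33 + S)*(2*S) = 2*S*(33 + S))
o(y, B) = B*y
R = 21760 (R = -80*(-17)*(33 - 17) = -80*(-17)*16 = -40*(-544) = 21760)
R/o(E, j(-8)) = 21760/((-40*I*√2*710)) = 21760/((-28400*I*√2)) = 21760*(I*√2/56800) = 136*I*√2/355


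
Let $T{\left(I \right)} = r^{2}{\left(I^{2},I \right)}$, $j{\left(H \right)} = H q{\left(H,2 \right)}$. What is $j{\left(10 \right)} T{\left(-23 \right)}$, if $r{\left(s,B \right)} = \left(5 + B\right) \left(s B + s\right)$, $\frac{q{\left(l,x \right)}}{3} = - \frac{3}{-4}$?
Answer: $987379790760$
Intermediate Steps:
$q{\left(l,x \right)} = \frac{9}{4}$ ($q{\left(l,x \right)} = 3 \left(- \frac{3}{-4}\right) = 3 \left(\left(-3\right) \left(- \frac{1}{4}\right)\right) = 3 \cdot \frac{3}{4} = \frac{9}{4}$)
$r{\left(s,B \right)} = \left(5 + B\right) \left(s + B s\right)$ ($r{\left(s,B \right)} = \left(5 + B\right) \left(B s + s\right) = \left(5 + B\right) \left(s + B s\right)$)
$j{\left(H \right)} = \frac{9 H}{4}$ ($j{\left(H \right)} = H \frac{9}{4} = \frac{9 H}{4}$)
$T{\left(I \right)} = I^{4} \left(5 + I^{2} + 6 I\right)^{2}$ ($T{\left(I \right)} = \left(I^{2} \left(5 + I^{2} + 6 I\right)\right)^{2} = I^{4} \left(5 + I^{2} + 6 I\right)^{2}$)
$j{\left(10 \right)} T{\left(-23 \right)} = \frac{9}{4} \cdot 10 \left(-23\right)^{4} \left(5 + \left(-23\right)^{2} + 6 \left(-23\right)\right)^{2} = \frac{45 \cdot 279841 \left(5 + 529 - 138\right)^{2}}{2} = \frac{45 \cdot 279841 \cdot 396^{2}}{2} = \frac{45 \cdot 279841 \cdot 156816}{2} = \frac{45}{2} \cdot 43883546256 = 987379790760$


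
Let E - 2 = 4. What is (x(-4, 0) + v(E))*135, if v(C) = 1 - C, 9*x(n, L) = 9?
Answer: -540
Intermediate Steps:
E = 6 (E = 2 + 4 = 6)
x(n, L) = 1 (x(n, L) = (⅑)*9 = 1)
(x(-4, 0) + v(E))*135 = (1 + (1 - 1*6))*135 = (1 + (1 - 6))*135 = (1 - 5)*135 = -4*135 = -540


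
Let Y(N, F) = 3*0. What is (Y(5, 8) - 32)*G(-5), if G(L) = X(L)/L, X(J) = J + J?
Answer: -64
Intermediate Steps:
X(J) = 2*J
G(L) = 2 (G(L) = (2*L)/L = 2)
Y(N, F) = 0
(Y(5, 8) - 32)*G(-5) = (0 - 32)*2 = -32*2 = -64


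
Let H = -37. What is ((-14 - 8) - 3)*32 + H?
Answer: -837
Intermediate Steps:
((-14 - 8) - 3)*32 + H = ((-14 - 8) - 3)*32 - 37 = (-22 - 3)*32 - 37 = -25*32 - 37 = -800 - 37 = -837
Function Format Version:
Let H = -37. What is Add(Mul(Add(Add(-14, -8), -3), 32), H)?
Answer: -837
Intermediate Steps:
Add(Mul(Add(Add(-14, -8), -3), 32), H) = Add(Mul(Add(Add(-14, -8), -3), 32), -37) = Add(Mul(Add(-22, -3), 32), -37) = Add(Mul(-25, 32), -37) = Add(-800, -37) = -837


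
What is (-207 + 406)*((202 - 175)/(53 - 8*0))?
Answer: 5373/53 ≈ 101.38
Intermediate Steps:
(-207 + 406)*((202 - 175)/(53 - 8*0)) = 199*(27/(53 + 0)) = 199*(27/53) = 5373/53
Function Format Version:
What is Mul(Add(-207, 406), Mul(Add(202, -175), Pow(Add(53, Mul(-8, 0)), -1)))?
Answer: Rational(5373, 53) ≈ 101.38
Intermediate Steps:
Mul(Add(-207, 406), Mul(Add(202, -175), Pow(Add(53, Mul(-8, 0)), -1))) = Mul(199, Mul(27, Pow(Add(53, 0), -1))) = Mul(199, Mul(27, Pow(53, -1))) = Mul(199, Mul(27, Rational(1, 53))) = Mul(199, Rational(27, 53)) = Rational(5373, 53)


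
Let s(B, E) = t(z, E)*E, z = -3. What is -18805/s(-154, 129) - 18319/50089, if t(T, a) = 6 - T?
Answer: -963192004/58153329 ≈ -16.563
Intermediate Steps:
s(B, E) = 9*E (s(B, E) = (6 - 1*(-3))*E = (6 + 3)*E = 9*E)
-18805/s(-154, 129) - 18319/50089 = -18805/(9*129) - 18319/50089 = -18805/1161 - 18319*1/50089 = -18805*1/1161 - 18319/50089 = -18805/1161 - 18319/50089 = -963192004/58153329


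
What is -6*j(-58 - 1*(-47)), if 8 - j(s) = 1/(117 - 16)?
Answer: -4842/101 ≈ -47.941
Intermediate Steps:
j(s) = 807/101 (j(s) = 8 - 1/(117 - 16) = 8 - 1/101 = 807/101)
-6*j(-58 - 1*(-47)) = -6*807/101 = -4842/101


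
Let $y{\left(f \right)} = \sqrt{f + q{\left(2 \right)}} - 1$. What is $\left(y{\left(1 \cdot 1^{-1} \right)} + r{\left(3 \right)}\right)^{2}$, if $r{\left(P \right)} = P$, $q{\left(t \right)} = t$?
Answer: $\left(2 + \sqrt{3}\right)^{2} \approx 13.928$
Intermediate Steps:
$y{\left(f \right)} = -1 + \sqrt{2 + f}$ ($y{\left(f \right)} = \sqrt{f + 2} - 1 = \sqrt{2 + f} - 1 = -1 + \sqrt{2 + f}$)
$\left(y{\left(1 \cdot 1^{-1} \right)} + r{\left(3 \right)}\right)^{2} = \left(\left(-1 + \sqrt{2 + 1 \cdot 1^{-1}}\right) + 3\right)^{2} = \left(\left(-1 + \sqrt{2 + 1 \cdot 1}\right) + 3\right)^{2} = \left(\left(-1 + \sqrt{2 + 1}\right) + 3\right)^{2} = \left(\left(-1 + \sqrt{3}\right) + 3\right)^{2} = \left(2 + \sqrt{3}\right)^{2}$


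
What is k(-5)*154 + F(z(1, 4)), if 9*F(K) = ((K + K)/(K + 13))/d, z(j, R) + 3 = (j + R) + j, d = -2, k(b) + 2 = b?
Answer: -51745/48 ≈ -1078.0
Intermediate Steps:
k(b) = -2 + b
z(j, R) = -3 + R + 2*j (z(j, R) = -3 + ((j + R) + j) = -3 + ((R + j) + j) = -3 + (R + 2*j) = -3 + R + 2*j)
F(K) = -K/(9*(13 + K)) (F(K) = (((K + K)/(K + 13))/(-2))/9 = (((2*K)/(13 + K))*(-½))/9 = ((2*K/(13 + K))*(-½))/9 = (-K/(13 + K))/9 = -K/(9*(13 + K)))
k(-5)*154 + F(z(1, 4)) = (-2 - 5)*154 - (-3 + 4 + 2*1)/(117 + 9*(-3 + 4 + 2*1)) = -7*154 - (-3 + 4 + 2)/(117 + 9*(-3 + 4 + 2)) = -1078 - 1*3/(117 + 9*3) = -1078 - 1*3/(117 + 27) = -1078 - 1*3/144 = -1078 - 1*3*1/144 = -1078 - 1/48 = -51745/48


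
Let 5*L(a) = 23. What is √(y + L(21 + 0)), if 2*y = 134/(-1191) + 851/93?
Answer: √138118630390/123070 ≈ 3.0198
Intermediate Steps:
L(a) = 23/5 (L(a) = (⅕)*23 = 23/5)
y = 111231/24614 (y = (134/(-1191) + 851/93)/2 = (134*(-1/1191) + 851*(1/93))/2 = (-134/1191 + 851/93)/2 = (½)*(111231/12307) = 111231/24614 ≈ 4.5190)
√(y + L(21 + 0)) = √(111231/24614 + 23/5) = √(1122277/123070) = √138118630390/123070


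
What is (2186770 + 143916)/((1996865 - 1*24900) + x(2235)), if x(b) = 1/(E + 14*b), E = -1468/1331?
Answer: 97062635088092/82123511792061 ≈ 1.1819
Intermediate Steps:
E = -1468/1331 (E = -1468*1/1331 = -1468/1331 ≈ -1.1029)
x(b) = 1/(-1468/1331 + 14*b)
(2186770 + 143916)/((1996865 - 1*24900) + x(2235)) = (2186770 + 143916)/((1996865 - 1*24900) + 1331/(2*(-734 + 9317*2235))) = 2330686/((1996865 - 24900) + 1331/(2*(-734 + 20823495))) = 2330686/(1971965 + (1331/2)/20822761) = 2330686/(1971965 + (1331/2)*(1/20822761)) = 2330686/(1971965 + 1331/41645522) = 2330686/(82123511792061/41645522) = 2330686*(41645522/82123511792061) = 97062635088092/82123511792061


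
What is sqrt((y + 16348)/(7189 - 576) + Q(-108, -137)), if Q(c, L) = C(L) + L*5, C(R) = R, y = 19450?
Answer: 2*I*sqrt(8927695486)/6613 ≈ 28.576*I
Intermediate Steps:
Q(c, L) = 6*L (Q(c, L) = L + L*5 = L + 5*L = 6*L)
sqrt((y + 16348)/(7189 - 576) + Q(-108, -137)) = sqrt((19450 + 16348)/(7189 - 576) + 6*(-137)) = sqrt(35798/6613 - 822) = sqrt(-5400088/6613) = 2*I*sqrt(8927695486)/6613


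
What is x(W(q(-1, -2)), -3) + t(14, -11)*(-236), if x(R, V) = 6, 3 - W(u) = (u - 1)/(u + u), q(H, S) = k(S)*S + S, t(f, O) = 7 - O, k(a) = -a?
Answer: -4242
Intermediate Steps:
q(H, S) = S - S² (q(H, S) = (-S)*S + S = -S² + S = S - S²)
W(u) = 3 - (-1 + u)/(2*u) (W(u) = 3 - (u - 1)/(u + u) = 3 - (-1 + u)/(2*u))
x(W(q(-1, -2)), -3) + t(14, -11)*(-236) = 6 + (7 - 1*(-11))*(-236) = 6 + (7 + 11)*(-236) = 6 + 18*(-236) = 6 - 4248 = -4242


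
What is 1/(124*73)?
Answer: 1/9052 ≈ 0.00011047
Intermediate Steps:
1/(124*73) = 1/9052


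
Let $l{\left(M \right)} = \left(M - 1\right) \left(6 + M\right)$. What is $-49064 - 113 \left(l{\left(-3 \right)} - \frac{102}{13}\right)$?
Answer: $- \frac{608678}{13} \approx -46821.0$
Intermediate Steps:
$l{\left(M \right)} = \left(-1 + M\right) \left(6 + M\right)$
$-49064 - 113 \left(l{\left(-3 \right)} - \frac{102}{13}\right) = -49064 - 113 \left(\left(-6 + \left(-3\right)^{2} + 5 \left(-3\right)\right) - \frac{102}{13}\right) = -49064 - 113 \left(\left(-6 + 9 - 15\right) - \frac{102}{13}\right) = -49064 - 113 \left(-12 - \frac{102}{13}\right) = -49064 - 113 \left(- \frac{258}{13}\right) = -49064 - - \frac{29154}{13} = -49064 + \frac{29154}{13} = - \frac{608678}{13}$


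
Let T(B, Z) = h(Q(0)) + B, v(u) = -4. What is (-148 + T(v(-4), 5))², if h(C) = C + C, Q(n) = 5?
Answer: 20164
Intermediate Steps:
h(C) = 2*C
T(B, Z) = 10 + B (T(B, Z) = 2*5 + B = 10 + B)
(-148 + T(v(-4), 5))² = (-148 + (10 - 4))² = (-148 + 6)² = (-142)² = 20164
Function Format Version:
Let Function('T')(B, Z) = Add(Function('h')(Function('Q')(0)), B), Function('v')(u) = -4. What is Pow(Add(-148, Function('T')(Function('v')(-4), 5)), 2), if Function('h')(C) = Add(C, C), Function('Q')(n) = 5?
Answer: 20164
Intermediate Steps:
Function('h')(C) = Mul(2, C)
Function('T')(B, Z) = Add(10, B) (Function('T')(B, Z) = Add(Mul(2, 5), B) = Add(10, B))
Pow(Add(-148, Function('T')(Function('v')(-4), 5)), 2) = Pow(Add(-148, Add(10, -4)), 2) = Pow(Add(-148, 6), 2) = Pow(-142, 2) = 20164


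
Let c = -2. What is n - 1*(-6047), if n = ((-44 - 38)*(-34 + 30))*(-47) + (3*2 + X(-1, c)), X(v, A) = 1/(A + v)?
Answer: -28090/3 ≈ -9363.3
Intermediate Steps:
n = -46231/3 (n = ((-44 - 38)*(-34 + 30))*(-47) + (3*2 + 1/(-2 - 1)) = -82*(-4)*(-47) + (6 + 1/(-3)) = 328*(-47) + (6 - ⅓) = -15416 + 17/3 = -46231/3 ≈ -15410.)
n - 1*(-6047) = -46231/3 - 1*(-6047) = -46231/3 + 6047 = -28090/3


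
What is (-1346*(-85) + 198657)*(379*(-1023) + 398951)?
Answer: 3516994678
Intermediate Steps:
(-1346*(-85) + 198657)*(379*(-1023) + 398951) = (114410 + 198657)*(-387717 + 398951) = 313067*11234 = 3516994678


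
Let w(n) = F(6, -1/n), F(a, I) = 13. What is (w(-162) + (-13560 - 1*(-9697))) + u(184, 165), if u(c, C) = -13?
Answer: -3863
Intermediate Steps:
w(n) = 13
(w(-162) + (-13560 - 1*(-9697))) + u(184, 165) = (13 + (-13560 - 1*(-9697))) - 13 = (13 + (-13560 + 9697)) - 13 = (13 - 3863) - 13 = -3850 - 13 = -3863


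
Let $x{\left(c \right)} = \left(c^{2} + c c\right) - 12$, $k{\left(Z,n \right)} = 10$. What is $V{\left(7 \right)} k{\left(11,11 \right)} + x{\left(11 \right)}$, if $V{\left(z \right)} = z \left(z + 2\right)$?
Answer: $860$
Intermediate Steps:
$V{\left(z \right)} = z \left(2 + z\right)$
$x{\left(c \right)} = -12 + 2 c^{2}$ ($x{\left(c \right)} = \left(c^{2} + c^{2}\right) - 12 = 2 c^{2} - 12 = -12 + 2 c^{2}$)
$V{\left(7 \right)} k{\left(11,11 \right)} + x{\left(11 \right)} = 7 \left(2 + 7\right) 10 - \left(12 - 2 \cdot 11^{2}\right) = 7 \cdot 9 \cdot 10 + \left(-12 + 2 \cdot 121\right) = 63 \cdot 10 + \left(-12 + 242\right) = 630 + 230 = 860$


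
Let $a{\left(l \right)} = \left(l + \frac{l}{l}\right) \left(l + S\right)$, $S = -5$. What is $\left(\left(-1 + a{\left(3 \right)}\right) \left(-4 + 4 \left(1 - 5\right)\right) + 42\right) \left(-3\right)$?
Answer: $-666$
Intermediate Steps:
$a{\left(l \right)} = \left(1 + l\right) \left(-5 + l\right)$ ($a{\left(l \right)} = \left(l + \frac{l}{l}\right) \left(l - 5\right) = \left(l + 1\right) \left(-5 + l\right) = \left(1 + l\right) \left(-5 + l\right)$)
$\left(\left(-1 + a{\left(3 \right)}\right) \left(-4 + 4 \left(1 - 5\right)\right) + 42\right) \left(-3\right) = \left(\left(-1 - \left(17 - 9\right)\right) \left(-4 + 4 \left(1 - 5\right)\right) + 42\right) \left(-3\right) = \left(\left(-1 - 8\right) \left(-4 + 4 \left(-4\right)\right) + 42\right) \left(-3\right) = \left(\left(-1 - 8\right) \left(-4 - 16\right) + 42\right) \left(-3\right) = \left(\left(-9\right) \left(-20\right) + 42\right) \left(-3\right) = \left(180 + 42\right) \left(-3\right) = 222 \left(-3\right) = -666$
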